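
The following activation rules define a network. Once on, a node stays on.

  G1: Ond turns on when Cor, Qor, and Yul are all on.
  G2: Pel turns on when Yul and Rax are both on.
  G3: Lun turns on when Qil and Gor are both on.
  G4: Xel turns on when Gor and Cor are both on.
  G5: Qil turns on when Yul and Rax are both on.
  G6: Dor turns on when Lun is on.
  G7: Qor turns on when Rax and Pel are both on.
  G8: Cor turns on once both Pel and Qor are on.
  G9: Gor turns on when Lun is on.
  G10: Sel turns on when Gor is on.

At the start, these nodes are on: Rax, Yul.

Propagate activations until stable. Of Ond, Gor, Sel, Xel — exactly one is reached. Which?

Ond

Yul and Rax are on, so Pel turns on (G2).
Rax and Pel are on, so Qor turns on (G7).
G8: Pel and Qor on → Cor on.
G1: Cor, Qor, and Yul on → Ond on.
Xel would need Gor and Cor (G4), but Gor never turns on. Sel would need Gor (G10), but Gor never turns on. Gor would need Lun (G9), but Lun never turns on.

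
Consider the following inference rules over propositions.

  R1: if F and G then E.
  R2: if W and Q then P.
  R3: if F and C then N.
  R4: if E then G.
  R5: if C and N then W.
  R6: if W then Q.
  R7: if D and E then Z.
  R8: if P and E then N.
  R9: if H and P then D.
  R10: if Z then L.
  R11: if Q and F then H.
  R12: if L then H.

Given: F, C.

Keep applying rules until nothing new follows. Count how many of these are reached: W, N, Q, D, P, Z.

5

F and C hold, so N follows (R3).
From C and N, R5 gives W.
From W, R6 gives Q.
From W and Q, R2 gives P.
Q and F hold, so H follows (R11).
H and P hold, so D follows (R9).
W: reached.
N: reached.
Q: reached.
D: reached.
P: reached.
Z would need D and E (R7), but E is never established.
Reached: W, N, Q, D, and P — 5 of the 6.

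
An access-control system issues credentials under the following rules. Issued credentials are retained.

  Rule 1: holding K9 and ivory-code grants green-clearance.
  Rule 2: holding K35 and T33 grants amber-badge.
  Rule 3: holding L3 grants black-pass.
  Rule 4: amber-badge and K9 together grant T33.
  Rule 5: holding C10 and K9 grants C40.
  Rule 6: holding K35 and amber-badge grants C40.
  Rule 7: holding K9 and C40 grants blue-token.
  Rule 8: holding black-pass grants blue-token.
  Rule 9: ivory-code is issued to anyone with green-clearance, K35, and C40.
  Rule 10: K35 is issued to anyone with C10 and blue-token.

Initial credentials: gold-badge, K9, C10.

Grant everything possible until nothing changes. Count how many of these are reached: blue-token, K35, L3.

Holding C10 and K9 grants C40 (Rule 5).
Holding K9 and C40 grants blue-token (Rule 7).
Holding C10 and blue-token grants K35 (Rule 10).
blue-token: reached.
K35: reached.
No rule produces L3, and it is not given.
Reached: blue-token and K35 — 2 of the 3.

2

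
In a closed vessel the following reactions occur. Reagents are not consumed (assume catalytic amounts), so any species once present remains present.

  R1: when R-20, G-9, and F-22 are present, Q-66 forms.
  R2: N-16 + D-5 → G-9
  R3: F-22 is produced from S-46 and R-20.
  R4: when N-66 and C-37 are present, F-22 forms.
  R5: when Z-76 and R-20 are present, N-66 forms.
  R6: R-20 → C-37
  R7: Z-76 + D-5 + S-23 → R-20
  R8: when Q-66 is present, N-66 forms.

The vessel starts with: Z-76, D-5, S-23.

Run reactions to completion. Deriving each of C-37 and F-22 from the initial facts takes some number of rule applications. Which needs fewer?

C-37: Z-76, D-5, and S-23 present → R-20 forms (R7). R-20 present → C-37 forms (R6). [2 rule applications]
F-22: Z-76, D-5, and S-23 present → R-20 forms (R7). Z-76 and R-20 present → N-66 forms (R5). R-20 present → C-37 forms (R6). N-66 and C-37 present → F-22 forms (R4). [4 rule applications]
C-37 needs fewer.

C-37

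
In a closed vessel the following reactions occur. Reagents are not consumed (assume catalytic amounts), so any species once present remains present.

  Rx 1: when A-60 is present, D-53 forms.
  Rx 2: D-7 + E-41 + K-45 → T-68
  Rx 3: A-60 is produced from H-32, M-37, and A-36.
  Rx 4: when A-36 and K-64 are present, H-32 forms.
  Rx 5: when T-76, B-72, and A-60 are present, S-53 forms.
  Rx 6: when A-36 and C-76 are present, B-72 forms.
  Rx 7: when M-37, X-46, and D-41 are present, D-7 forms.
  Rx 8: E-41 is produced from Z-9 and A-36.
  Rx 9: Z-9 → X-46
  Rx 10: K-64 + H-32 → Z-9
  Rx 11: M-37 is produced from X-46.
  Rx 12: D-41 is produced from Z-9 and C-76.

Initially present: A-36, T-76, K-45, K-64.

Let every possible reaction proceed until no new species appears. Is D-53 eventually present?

A-36 and K-64 present → H-32 forms (Rx 4).
K-64 and H-32 present → Z-9 forms (Rx 10).
Z-9 present → X-46 forms (Rx 9).
X-46 present → M-37 forms (Rx 11).
H-32, M-37, and A-36 present → A-60 forms (Rx 3).
A-60 present → D-53 forms (Rx 1).

Yes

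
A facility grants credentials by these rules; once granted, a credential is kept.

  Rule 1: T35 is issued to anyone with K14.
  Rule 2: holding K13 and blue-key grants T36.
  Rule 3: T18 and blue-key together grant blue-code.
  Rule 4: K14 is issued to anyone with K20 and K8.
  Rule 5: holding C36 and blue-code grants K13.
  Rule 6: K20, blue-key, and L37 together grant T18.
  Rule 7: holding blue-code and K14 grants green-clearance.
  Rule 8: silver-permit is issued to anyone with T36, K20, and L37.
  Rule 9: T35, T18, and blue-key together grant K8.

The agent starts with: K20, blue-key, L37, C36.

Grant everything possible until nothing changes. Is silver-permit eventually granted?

Holding K20, blue-key, and L37 grants T18 (Rule 6).
Holding T18 and blue-key grants blue-code (Rule 3).
Holding C36 and blue-code grants K13 (Rule 5).
Holding K13 and blue-key grants T36 (Rule 2).
Holding T36, K20, and L37 grants silver-permit (Rule 8).

Yes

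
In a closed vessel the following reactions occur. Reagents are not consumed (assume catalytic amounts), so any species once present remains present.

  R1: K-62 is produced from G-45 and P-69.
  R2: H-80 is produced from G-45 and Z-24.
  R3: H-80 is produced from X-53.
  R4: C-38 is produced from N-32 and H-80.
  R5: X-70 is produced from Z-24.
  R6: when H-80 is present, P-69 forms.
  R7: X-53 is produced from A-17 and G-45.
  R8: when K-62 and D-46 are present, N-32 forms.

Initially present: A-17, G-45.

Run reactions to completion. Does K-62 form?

A-17 and G-45 present → X-53 forms (R7).
X-53 present → H-80 forms (R3).
H-80 present → P-69 forms (R6).
G-45 and P-69 present → K-62 forms (R1).

Yes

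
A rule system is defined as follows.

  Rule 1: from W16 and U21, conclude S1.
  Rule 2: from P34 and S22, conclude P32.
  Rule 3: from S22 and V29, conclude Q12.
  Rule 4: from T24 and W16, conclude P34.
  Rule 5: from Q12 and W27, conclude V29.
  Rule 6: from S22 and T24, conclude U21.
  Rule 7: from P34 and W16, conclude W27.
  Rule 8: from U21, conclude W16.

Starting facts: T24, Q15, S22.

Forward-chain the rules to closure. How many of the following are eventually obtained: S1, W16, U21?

From S22 and T24, Rule 6 gives U21.
U21 holds, so W16 follows (Rule 8).
W16 and U21 hold, so S1 follows (Rule 1).
S1: reached.
W16: reached.
U21: reached.
All 3 are reached.

3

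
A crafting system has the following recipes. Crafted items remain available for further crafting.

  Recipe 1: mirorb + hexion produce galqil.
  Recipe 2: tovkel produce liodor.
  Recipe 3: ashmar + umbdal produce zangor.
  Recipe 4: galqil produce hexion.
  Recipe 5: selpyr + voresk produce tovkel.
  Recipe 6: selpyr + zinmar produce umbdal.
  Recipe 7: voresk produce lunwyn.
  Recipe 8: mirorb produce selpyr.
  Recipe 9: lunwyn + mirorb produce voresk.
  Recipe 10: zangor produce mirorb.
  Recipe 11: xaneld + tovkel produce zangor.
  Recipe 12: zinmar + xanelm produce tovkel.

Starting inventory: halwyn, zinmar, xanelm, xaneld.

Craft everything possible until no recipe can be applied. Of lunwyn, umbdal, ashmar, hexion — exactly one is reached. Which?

zinmar + xanelm → tovkel (Recipe 12).
xaneld + tovkel → zangor (Recipe 11).
zangor → mirorb (Recipe 10).
Using Recipe 8, mirorb makes selpyr.
selpyr + zinmar → umbdal (Recipe 6).
hexion would need galqil (Recipe 4), but galqil is never obtained. lunwyn would need voresk (Recipe 7), but voresk is never obtained. No rule produces ashmar, and it is not given.

umbdal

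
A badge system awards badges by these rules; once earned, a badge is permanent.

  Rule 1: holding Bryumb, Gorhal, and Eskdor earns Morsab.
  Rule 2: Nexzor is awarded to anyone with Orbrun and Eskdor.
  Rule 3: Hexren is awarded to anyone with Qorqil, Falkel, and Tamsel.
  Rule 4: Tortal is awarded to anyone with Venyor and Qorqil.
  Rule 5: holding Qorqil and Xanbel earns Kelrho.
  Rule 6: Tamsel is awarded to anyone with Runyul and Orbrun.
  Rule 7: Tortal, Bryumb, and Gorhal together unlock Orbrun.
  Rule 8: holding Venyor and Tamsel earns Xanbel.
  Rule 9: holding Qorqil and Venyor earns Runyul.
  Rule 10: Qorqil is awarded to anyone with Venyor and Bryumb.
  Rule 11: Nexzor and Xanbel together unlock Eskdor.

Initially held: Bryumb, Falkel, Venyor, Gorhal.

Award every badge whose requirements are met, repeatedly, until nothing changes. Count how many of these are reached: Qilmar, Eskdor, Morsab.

No rule produces Qilmar, and it is not given.
Eskdor would need Nexzor and Xanbel (Rule 11), but Nexzor is never earned.
Morsab would need Bryumb, Gorhal, and Eskdor (Rule 1), but Eskdor is never earned.
None of the 3 are reached.

0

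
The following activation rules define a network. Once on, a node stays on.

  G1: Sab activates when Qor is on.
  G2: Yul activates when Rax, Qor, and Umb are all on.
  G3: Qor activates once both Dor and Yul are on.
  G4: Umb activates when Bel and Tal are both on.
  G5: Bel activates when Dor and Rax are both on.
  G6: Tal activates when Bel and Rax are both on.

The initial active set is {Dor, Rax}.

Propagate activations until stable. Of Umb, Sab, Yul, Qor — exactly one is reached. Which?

Dor and Rax are on, so Bel activates (G5).
G6: Bel and Rax on → Tal on.
Bel and Tal are on, so Umb activates (G4).
Qor would need Dor and Yul (G3), but Yul never turns on. Yul would need Rax, Qor, and Umb (G2), but Qor never turns on. Sab would need Qor (G1), but Qor never turns on.

Umb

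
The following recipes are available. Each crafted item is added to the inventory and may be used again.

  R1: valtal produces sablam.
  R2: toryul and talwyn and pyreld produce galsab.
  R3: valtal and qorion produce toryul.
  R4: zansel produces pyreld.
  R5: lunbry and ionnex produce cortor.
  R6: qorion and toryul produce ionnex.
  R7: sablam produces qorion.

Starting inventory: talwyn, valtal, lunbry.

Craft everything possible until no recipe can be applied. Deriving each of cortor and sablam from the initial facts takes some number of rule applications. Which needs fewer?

sablam: Using R1, valtal makes sablam. [1 rule application]
cortor: valtal → sablam (R1). sablam → qorion (R7). valtal and qorion → toryul (R3). qorion and toryul → ionnex (R6). lunbry and ionnex → cortor (R5). [5 rule applications]
sablam needs fewer.

sablam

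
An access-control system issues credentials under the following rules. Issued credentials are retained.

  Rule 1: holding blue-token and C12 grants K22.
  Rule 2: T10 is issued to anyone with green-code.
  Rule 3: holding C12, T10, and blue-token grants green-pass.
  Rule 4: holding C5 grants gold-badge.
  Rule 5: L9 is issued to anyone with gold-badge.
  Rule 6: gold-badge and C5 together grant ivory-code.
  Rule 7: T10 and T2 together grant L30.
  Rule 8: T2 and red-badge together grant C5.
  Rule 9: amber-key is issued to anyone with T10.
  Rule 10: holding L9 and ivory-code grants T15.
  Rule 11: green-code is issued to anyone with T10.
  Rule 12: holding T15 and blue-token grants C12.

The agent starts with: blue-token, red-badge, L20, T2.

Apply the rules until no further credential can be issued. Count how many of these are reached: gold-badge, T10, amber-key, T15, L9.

3

Holding T2 and red-badge grants C5 (Rule 8).
Holding C5 grants gold-badge (Rule 4).
Holding gold-badge grants L9 (Rule 5).
Holding gold-badge and C5 grants ivory-code (Rule 6).
Holding L9 and ivory-code grants T15 (Rule 10).
gold-badge: reached.
T10 would need green-code (Rule 2), but green-code is never granted.
amber-key would need T10 (Rule 9), but T10 is never granted.
T15: reached.
L9: reached.
Reached: gold-badge, T15, and L9 — 3 of the 5.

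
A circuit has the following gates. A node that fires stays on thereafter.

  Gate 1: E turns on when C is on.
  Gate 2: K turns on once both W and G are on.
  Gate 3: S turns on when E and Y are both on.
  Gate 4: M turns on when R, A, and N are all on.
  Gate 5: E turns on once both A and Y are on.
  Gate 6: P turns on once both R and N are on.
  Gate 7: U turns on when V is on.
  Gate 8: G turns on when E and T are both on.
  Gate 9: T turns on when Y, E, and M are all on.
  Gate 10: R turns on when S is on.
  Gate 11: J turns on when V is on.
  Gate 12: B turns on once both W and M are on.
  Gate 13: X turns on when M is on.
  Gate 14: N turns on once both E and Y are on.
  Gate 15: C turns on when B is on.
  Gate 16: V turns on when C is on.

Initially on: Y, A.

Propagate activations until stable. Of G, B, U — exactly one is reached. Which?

A and Y are on, so E turns on (Gate 5).
Gate 14: E and Y on → N on.
E and Y are on, so S turns on (Gate 3).
S is on, so R turns on (Gate 10).
Gate 4: R, A, and N on → M on.
Y, E, and M are on, so T turns on (Gate 9).
Gate 8: E and T on → G on.
B would need W and M (Gate 12), but W never turns on. U would need V (Gate 7), but V never turns on.

G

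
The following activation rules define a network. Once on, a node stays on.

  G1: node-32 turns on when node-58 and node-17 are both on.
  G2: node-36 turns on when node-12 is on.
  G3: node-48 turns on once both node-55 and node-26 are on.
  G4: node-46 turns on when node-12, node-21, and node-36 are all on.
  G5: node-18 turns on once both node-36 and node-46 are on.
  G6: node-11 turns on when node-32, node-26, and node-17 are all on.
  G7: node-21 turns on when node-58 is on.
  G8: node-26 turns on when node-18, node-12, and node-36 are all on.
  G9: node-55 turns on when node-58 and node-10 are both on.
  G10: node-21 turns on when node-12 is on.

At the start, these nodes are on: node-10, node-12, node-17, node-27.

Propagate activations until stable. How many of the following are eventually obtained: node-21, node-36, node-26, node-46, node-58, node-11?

4

G2: node-12 on → node-36 on.
node-12 is on, so node-21 turns on (G10).
G4: node-12, node-21, and node-36 on → node-46 on.
G5: node-36 and node-46 on → node-18 on.
G8: node-18, node-12, and node-36 on → node-26 on.
node-21: reached.
node-36: reached.
node-26: reached.
node-46: reached.
No rule produces node-58, and it is not given.
node-11 would need node-32, node-26, and node-17 (G6), but node-32 never turns on.
Reached: node-21, node-36, node-26, and node-46 — 4 of the 6.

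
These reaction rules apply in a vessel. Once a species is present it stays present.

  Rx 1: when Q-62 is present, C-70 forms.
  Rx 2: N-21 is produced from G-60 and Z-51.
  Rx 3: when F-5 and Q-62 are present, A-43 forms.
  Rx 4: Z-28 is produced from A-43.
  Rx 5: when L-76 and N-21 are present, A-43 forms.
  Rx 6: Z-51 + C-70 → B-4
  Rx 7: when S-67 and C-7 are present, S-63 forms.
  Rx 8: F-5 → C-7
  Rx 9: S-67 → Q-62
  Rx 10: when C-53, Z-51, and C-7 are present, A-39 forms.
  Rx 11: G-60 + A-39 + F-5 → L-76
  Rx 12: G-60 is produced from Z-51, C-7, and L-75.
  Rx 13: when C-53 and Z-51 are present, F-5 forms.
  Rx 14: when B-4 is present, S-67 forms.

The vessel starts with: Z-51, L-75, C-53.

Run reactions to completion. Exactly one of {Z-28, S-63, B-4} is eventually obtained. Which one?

Z-28

C-53 and Z-51 present → F-5 forms (Rx 13).
F-5 present → C-7 forms (Rx 8).
C-53, Z-51, and C-7 present → A-39 forms (Rx 10).
Z-51, C-7, and L-75 present → G-60 forms (Rx 12).
G-60, A-39, and F-5 present → L-76 forms (Rx 11).
G-60 and Z-51 present → N-21 forms (Rx 2).
L-76 and N-21 present → A-43 forms (Rx 5).
A-43 present → Z-28 forms (Rx 4).
B-4 would need Z-51 and C-70 (Rx 6), but C-70 never forms. S-63 would need S-67 and C-7 (Rx 7), but S-67 never forms.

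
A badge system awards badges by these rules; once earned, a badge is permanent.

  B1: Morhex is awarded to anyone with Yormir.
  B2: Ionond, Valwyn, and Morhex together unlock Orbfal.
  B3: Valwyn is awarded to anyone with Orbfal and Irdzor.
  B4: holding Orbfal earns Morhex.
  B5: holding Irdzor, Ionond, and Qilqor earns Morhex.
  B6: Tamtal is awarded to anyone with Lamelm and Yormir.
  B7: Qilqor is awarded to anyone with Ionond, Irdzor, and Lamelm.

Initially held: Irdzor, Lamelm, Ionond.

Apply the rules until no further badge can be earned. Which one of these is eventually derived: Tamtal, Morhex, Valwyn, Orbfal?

With Ionond, Irdzor, and Lamelm, Qilqor is earned (B7).
With Irdzor, Ionond, and Qilqor, Morhex is earned (B5).
Tamtal would need Lamelm and Yormir (B6), but Yormir is never earned. Valwyn would need Orbfal and Irdzor (B3), but Orbfal is never earned. Orbfal would need Ionond, Valwyn, and Morhex (B2), but Valwyn is never earned.

Morhex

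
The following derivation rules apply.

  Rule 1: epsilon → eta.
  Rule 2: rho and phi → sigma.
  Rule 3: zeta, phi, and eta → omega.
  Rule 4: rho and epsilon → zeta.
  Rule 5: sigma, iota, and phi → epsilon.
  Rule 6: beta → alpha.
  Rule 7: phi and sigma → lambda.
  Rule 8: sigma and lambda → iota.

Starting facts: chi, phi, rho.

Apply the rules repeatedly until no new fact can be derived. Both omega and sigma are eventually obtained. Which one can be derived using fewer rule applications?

sigma

sigma: From rho and phi, Rule 2 gives sigma. [1 rule application]
omega: From rho and phi, Rule 2 gives sigma. From phi and sigma, Rule 7 gives lambda. sigma and lambda hold, so iota follows (Rule 8). From sigma, iota, and phi, Rule 5 gives epsilon. rho and epsilon hold, so zeta follows (Rule 4). epsilon holds, so eta follows (Rule 1). zeta, phi, and eta hold, so omega follows (Rule 3). [7 rule applications]
sigma needs fewer.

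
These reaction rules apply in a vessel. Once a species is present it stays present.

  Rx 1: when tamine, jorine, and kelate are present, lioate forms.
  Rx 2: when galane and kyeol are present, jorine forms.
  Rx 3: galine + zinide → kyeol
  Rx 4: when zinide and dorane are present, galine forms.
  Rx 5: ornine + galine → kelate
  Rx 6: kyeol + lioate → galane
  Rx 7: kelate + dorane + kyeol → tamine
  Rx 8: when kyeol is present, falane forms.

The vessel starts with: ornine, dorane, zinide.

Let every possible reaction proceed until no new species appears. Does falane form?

zinide and dorane present → galine forms (Rx 4).
galine and zinide present → kyeol forms (Rx 3).
kyeol present → falane forms (Rx 8).

Yes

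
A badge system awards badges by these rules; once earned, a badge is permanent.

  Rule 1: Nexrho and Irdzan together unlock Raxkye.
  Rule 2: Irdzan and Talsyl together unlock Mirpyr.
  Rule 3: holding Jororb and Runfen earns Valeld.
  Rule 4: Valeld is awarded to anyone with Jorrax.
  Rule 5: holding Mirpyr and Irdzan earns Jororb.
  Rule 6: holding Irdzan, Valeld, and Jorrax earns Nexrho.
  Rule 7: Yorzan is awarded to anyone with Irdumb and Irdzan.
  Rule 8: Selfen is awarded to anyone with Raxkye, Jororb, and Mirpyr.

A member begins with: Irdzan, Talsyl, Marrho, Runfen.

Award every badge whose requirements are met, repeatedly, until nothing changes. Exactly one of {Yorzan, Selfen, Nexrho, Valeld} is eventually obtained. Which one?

With Irdzan and Talsyl, Mirpyr is earned (Rule 2).
With Mirpyr and Irdzan, Jororb is earned (Rule 5).
With Jororb and Runfen, Valeld is earned (Rule 3).
Yorzan would need Irdumb and Irdzan (Rule 7), but Irdumb is never earned. Nexrho would need Irdzan, Valeld, and Jorrax (Rule 6), but Jorrax is never earned. Selfen would need Raxkye, Jororb, and Mirpyr (Rule 8), but Raxkye is never earned.

Valeld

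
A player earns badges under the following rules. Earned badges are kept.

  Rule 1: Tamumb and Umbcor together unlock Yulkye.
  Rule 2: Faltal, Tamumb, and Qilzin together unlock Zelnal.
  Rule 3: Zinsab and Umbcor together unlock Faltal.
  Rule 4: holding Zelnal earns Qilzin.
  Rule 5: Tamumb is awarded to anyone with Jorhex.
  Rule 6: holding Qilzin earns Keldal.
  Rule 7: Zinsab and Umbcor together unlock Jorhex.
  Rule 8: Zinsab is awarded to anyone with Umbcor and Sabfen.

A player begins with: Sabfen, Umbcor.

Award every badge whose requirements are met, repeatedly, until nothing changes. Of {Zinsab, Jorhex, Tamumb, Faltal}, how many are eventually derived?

With Umbcor and Sabfen, Zinsab is earned (Rule 8).
With Zinsab and Umbcor, Faltal is earned (Rule 3).
With Zinsab and Umbcor, Jorhex is earned (Rule 7).
With Jorhex, Tamumb is earned (Rule 5).
Zinsab: reached.
Jorhex: reached.
Tamumb: reached.
Faltal: reached.
All 4 are reached.

4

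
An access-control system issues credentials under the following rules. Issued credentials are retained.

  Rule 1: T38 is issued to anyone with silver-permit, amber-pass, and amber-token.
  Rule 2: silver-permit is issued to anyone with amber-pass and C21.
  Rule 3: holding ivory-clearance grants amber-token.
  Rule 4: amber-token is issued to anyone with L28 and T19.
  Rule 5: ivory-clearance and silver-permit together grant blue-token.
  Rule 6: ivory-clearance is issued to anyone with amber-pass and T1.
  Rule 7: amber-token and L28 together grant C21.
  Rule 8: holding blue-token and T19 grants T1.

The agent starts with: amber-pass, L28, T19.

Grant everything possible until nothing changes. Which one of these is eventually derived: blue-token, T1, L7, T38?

Holding L28 and T19 grants amber-token (Rule 4).
Holding amber-token and L28 grants C21 (Rule 7).
Holding amber-pass and C21 grants silver-permit (Rule 2).
Holding silver-permit, amber-pass, and amber-token grants T38 (Rule 1).
T1 would need blue-token and T19 (Rule 8), but blue-token is never granted. No rule produces L7, and it is not given. blue-token would need ivory-clearance and silver-permit (Rule 5), but ivory-clearance is never granted.

T38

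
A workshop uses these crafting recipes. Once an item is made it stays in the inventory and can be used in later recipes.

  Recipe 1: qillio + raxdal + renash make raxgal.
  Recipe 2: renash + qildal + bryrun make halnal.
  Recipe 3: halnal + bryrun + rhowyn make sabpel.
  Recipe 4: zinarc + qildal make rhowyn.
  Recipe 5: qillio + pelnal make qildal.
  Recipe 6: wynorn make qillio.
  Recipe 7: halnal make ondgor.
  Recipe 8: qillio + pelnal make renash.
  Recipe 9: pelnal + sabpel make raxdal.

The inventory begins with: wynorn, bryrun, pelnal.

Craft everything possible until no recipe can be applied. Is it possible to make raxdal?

No

raxdal would need pelnal and sabpel (Recipe 9), but sabpel is never obtained.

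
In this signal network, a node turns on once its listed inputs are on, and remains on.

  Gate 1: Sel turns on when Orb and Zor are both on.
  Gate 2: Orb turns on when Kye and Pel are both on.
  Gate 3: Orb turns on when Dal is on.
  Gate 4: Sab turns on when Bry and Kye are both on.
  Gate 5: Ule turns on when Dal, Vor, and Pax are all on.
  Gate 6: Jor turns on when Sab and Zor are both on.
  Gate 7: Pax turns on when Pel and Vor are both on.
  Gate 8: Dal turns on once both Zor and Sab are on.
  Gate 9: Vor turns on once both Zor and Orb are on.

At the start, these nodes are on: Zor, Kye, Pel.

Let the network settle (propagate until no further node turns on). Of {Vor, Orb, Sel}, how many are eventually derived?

Gate 2: Kye and Pel on → Orb on.
Gate 9: Zor and Orb on → Vor on.
Orb and Zor are on, so Sel turns on (Gate 1).
Vor: reached.
Orb: reached.
Sel: reached.
All 3 are reached.

3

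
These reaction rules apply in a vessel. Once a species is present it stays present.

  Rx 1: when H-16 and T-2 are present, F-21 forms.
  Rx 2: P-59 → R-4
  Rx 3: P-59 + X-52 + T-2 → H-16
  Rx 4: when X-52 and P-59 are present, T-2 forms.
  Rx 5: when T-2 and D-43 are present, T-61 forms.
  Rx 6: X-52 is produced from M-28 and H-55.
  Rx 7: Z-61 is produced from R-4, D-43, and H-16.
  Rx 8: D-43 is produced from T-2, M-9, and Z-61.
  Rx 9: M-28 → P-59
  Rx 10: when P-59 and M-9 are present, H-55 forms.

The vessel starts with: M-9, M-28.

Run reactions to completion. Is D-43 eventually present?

D-43 would need T-2, M-9, and Z-61 (Rx 8), but Z-61 never forms.

No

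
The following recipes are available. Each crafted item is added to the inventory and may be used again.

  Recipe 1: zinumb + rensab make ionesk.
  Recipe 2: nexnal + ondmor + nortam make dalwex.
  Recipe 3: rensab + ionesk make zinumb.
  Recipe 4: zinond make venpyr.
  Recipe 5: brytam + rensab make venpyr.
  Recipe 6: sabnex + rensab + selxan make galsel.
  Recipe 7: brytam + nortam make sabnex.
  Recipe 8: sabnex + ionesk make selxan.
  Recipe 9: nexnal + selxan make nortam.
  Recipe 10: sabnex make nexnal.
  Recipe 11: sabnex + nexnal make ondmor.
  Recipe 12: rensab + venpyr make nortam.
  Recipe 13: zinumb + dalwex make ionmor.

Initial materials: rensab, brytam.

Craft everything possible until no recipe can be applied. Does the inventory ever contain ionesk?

ionesk would need zinumb and rensab (Recipe 1), but zinumb is never obtained.

No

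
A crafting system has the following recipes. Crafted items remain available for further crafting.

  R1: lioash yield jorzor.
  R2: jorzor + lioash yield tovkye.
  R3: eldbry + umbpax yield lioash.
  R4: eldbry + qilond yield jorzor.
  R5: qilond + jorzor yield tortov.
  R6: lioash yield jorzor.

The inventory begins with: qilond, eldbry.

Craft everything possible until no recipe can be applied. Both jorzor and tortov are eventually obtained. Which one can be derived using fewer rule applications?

jorzor

jorzor: eldbry + qilond → jorzor (R4). [1 rule application]
tortov: Using R4, eldbry and qilond make jorzor. Using R5, qilond and jorzor make tortov. [2 rule applications]
jorzor needs fewer.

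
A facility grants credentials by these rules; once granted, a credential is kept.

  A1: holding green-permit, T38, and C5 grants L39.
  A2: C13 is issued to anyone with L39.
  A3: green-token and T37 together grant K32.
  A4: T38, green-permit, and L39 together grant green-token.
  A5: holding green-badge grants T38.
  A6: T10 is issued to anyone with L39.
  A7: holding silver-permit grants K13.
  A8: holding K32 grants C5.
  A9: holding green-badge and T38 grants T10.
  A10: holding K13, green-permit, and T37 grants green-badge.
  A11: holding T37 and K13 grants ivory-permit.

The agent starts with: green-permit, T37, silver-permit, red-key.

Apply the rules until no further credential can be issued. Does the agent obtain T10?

Holding silver-permit grants K13 (A7).
Holding K13, green-permit, and T37 grants green-badge (A10).
Holding green-badge grants T38 (A5).
Holding green-badge and T38 grants T10 (A9).

Yes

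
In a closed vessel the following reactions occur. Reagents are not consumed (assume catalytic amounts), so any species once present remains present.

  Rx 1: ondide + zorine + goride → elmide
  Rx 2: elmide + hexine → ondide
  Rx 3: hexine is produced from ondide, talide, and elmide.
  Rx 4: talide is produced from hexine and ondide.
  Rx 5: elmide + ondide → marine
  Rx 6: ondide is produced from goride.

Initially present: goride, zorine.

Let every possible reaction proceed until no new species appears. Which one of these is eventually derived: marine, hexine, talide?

goride present → ondide forms (Rx 6).
ondide, zorine, and goride present → elmide forms (Rx 1).
elmide and ondide present → marine forms (Rx 5).
hexine would need ondide, talide, and elmide (Rx 3), but talide never forms. talide would need hexine and ondide (Rx 4), but hexine never forms.

marine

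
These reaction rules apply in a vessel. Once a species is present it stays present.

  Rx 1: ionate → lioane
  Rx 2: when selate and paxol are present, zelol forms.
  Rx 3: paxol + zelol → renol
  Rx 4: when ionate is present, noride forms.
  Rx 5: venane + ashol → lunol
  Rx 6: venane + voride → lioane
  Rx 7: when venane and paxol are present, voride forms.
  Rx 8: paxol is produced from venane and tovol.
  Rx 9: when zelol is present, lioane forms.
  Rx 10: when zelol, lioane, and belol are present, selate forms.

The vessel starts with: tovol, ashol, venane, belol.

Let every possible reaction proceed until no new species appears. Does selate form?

selate would need zelol, lioane, and belol (Rx 10), but zelol never forms.

No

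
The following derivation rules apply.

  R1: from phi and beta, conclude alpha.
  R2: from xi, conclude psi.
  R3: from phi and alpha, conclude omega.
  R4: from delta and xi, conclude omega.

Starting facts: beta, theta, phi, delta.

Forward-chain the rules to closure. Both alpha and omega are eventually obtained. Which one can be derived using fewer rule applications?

alpha

alpha: From phi and beta, R1 gives alpha. [1 rule application]
omega: From phi and beta, R1 gives alpha. From phi and alpha, R3 gives omega. [2 rule applications]
alpha needs fewer.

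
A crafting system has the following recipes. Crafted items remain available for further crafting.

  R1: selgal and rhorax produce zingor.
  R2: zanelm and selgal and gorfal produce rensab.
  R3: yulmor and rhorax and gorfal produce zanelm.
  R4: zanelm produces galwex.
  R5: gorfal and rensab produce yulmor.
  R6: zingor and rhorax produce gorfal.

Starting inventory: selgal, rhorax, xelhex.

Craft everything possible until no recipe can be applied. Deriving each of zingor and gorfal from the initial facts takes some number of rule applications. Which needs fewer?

zingor

zingor: Using R1, selgal and rhorax make zingor. [1 rule application]
gorfal: Using R1, selgal and rhorax make zingor. Using R6, zingor and rhorax make gorfal. [2 rule applications]
zingor needs fewer.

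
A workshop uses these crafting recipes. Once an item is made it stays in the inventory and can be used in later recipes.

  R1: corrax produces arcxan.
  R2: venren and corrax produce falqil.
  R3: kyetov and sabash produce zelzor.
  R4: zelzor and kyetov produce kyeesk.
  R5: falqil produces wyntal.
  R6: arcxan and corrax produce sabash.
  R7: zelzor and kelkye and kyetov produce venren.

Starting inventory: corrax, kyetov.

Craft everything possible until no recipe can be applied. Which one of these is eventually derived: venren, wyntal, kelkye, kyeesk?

Using R1, corrax makes arcxan.
Using R6, arcxan and corrax make sabash.
Using R3, kyetov and sabash make zelzor.
zelzor and kyetov → kyeesk (R4).
wyntal would need falqil (R5), but falqil is never obtained. No rule produces kelkye, and it is not given. venren would need zelzor, kelkye, and kyetov (R7), but kelkye is never obtained.

kyeesk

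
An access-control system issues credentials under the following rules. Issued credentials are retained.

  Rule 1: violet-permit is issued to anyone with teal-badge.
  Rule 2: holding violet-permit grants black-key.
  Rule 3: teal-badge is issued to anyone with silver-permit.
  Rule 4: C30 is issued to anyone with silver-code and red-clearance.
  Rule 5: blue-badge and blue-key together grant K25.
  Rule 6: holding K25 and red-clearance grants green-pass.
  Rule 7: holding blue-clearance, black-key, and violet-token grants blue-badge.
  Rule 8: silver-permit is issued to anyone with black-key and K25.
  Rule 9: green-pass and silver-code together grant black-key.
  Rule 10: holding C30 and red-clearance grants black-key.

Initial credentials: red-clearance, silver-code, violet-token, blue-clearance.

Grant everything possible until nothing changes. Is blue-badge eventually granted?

Holding silver-code and red-clearance grants C30 (Rule 4).
Holding C30 and red-clearance grants black-key (Rule 10).
Holding blue-clearance, black-key, and violet-token grants blue-badge (Rule 7).

Yes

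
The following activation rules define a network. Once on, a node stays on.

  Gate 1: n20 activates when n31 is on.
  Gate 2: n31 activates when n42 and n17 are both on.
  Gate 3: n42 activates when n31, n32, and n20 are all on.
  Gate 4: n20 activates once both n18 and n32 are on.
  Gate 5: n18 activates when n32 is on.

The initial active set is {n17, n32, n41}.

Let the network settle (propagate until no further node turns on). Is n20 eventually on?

n32 is on, so n18 activates (Gate 5).
n18 and n32 are on, so n20 activates (Gate 4).

Yes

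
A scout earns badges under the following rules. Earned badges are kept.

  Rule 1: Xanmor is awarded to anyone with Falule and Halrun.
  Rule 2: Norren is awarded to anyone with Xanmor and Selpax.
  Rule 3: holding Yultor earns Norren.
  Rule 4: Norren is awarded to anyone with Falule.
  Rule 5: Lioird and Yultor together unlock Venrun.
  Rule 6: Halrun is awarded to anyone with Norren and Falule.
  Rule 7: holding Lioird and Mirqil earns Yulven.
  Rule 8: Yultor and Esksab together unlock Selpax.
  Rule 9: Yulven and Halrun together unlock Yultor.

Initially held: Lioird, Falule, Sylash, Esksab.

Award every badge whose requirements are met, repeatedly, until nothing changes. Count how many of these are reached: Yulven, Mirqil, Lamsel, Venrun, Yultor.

Yulven would need Lioird and Mirqil (Rule 7), but Mirqil is never earned.
No rule produces Mirqil, and it is not given.
No rule produces Lamsel, and it is not given.
Venrun would need Lioird and Yultor (Rule 5), but Yultor is never earned.
Yultor would need Yulven and Halrun (Rule 9), but Yulven is never earned.
None of the 5 are reached.

0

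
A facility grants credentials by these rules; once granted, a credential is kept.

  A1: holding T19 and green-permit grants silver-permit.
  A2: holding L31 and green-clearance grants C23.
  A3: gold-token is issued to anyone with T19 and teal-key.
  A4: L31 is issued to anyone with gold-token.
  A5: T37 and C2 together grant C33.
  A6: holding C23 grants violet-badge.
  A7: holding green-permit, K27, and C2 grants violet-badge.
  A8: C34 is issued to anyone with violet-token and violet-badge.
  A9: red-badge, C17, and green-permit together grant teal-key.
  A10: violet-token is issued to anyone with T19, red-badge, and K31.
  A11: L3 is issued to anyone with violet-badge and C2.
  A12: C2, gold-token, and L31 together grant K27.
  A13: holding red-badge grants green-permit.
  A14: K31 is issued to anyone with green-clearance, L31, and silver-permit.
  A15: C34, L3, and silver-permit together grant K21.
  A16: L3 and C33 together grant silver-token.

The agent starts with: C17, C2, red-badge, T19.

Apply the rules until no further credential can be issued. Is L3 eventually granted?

Yes

Holding red-badge grants green-permit (A13).
Holding red-badge, C17, and green-permit grants teal-key (A9).
Holding T19 and teal-key grants gold-token (A3).
Holding gold-token grants L31 (A4).
Holding C2, gold-token, and L31 grants K27 (A12).
Holding green-permit, K27, and C2 grants violet-badge (A7).
Holding violet-badge and C2 grants L3 (A11).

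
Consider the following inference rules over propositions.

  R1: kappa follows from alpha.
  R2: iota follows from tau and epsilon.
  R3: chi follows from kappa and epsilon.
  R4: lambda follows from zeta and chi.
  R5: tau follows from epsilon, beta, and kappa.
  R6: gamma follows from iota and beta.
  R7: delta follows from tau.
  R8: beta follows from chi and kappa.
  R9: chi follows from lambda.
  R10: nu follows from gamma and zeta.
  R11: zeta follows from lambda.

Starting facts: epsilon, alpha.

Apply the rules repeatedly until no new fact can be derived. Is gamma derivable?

Yes

From alpha, R1 gives kappa.
From kappa and epsilon, R3 gives chi.
chi and kappa hold, so beta follows (R8).
From epsilon, beta, and kappa, R5 gives tau.
tau and epsilon hold, so iota follows (R2).
From iota and beta, R6 gives gamma.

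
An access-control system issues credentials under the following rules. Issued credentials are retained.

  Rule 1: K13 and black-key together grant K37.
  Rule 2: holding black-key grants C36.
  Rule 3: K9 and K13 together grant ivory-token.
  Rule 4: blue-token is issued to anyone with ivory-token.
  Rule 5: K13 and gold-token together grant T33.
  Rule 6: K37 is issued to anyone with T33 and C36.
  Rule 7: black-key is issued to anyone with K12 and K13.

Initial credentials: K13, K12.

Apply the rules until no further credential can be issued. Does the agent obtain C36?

Holding K12 and K13 grants black-key (Rule 7).
Holding black-key grants C36 (Rule 2).

Yes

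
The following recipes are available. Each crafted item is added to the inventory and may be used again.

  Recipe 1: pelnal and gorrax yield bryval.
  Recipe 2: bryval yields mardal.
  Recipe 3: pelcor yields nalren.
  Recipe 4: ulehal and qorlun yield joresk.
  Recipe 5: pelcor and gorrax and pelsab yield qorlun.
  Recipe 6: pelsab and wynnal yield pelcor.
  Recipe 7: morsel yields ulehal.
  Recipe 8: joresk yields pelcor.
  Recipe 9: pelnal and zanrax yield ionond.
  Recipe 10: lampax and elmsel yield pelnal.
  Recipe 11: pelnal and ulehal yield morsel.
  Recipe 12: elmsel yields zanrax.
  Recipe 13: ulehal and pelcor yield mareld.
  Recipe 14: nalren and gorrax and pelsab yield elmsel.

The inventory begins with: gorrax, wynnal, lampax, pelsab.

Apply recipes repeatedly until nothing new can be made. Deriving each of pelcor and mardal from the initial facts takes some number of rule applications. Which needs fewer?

pelcor

pelcor: pelsab and wynnal → pelcor (Recipe 6). [1 rule application]
mardal: Using Recipe 6, pelsab and wynnal make pelcor. pelcor → nalren (Recipe 3). Using Recipe 14, nalren, gorrax, and pelsab make elmsel. Using Recipe 10, lampax and elmsel make pelnal. pelnal and gorrax → bryval (Recipe 1). bryval → mardal (Recipe 2). [6 rule applications]
pelcor needs fewer.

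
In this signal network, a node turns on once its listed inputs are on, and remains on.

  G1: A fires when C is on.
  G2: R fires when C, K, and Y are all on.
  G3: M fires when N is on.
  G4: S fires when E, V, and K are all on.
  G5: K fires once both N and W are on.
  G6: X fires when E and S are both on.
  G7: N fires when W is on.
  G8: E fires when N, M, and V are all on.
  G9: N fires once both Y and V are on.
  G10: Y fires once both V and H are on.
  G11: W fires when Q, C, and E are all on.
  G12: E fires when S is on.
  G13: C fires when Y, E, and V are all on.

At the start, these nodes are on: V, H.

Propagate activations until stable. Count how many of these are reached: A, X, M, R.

V and H are on, so Y fires (G10).
Y and V are on, so N fires (G9).
G3: N on → M on.
N, M, and V are on, so E fires (G8).
Y, E, and V are on, so C fires (G13).
G1: C on → A on.
A: reached.
X would need E and S (G6), but S never turns on.
M: reached.
R would need C, K, and Y (G2), but K never turns on.
Reached: A and M — 2 of the 4.

2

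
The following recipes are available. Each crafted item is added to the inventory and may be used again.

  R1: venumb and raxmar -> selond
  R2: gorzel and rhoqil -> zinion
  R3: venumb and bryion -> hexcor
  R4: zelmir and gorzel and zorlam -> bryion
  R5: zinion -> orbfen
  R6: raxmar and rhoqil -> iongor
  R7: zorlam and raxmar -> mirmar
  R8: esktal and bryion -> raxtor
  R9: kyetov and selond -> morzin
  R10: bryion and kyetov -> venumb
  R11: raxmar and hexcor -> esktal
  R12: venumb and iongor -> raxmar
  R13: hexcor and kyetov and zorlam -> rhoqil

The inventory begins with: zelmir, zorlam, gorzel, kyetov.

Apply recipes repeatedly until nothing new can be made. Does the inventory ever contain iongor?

No

iongor would need raxmar and rhoqil (R6), but raxmar is never obtained.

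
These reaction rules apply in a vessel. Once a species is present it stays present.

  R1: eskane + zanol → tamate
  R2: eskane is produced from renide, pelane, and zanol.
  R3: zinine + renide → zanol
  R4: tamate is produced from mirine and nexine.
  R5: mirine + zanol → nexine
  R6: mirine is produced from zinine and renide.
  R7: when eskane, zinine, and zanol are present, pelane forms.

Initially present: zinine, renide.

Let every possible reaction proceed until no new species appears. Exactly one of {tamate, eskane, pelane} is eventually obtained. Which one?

tamate

zinine and renide present → zanol forms (R3).
zinine and renide present → mirine forms (R6).
mirine and zanol present → nexine forms (R5).
mirine and nexine present → tamate forms (R4).
eskane would need renide, pelane, and zanol (R2), but pelane never forms. pelane would need eskane, zinine, and zanol (R7), but eskane never forms.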